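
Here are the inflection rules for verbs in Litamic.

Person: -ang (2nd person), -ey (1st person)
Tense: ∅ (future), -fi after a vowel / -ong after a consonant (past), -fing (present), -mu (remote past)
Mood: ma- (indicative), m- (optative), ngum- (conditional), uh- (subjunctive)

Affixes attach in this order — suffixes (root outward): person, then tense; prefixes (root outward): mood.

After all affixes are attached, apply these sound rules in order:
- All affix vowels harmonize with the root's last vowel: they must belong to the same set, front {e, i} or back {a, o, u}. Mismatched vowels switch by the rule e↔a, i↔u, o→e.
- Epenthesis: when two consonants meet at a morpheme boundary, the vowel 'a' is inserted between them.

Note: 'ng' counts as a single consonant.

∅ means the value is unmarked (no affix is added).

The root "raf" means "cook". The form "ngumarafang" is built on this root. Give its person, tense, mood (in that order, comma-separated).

2nd person, future, conditional

Segment: ngum-raf-ang.
person: -ang → 2nd person.
tense: ∅ → future.
mood: ngum- → conditional.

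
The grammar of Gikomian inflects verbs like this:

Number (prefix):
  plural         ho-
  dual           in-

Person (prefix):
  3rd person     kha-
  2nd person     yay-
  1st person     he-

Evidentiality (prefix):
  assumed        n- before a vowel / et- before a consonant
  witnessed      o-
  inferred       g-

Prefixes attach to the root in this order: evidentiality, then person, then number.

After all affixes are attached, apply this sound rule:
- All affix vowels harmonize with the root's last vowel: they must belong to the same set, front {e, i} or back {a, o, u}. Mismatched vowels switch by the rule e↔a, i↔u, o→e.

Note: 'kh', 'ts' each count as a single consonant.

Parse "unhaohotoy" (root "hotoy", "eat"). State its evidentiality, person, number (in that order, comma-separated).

witnessed, 1st person, dual

Segment: in-he-o-hotoy.
evidentiality: o- → witnessed.
person: he- → 1st person.
number: in- → dual.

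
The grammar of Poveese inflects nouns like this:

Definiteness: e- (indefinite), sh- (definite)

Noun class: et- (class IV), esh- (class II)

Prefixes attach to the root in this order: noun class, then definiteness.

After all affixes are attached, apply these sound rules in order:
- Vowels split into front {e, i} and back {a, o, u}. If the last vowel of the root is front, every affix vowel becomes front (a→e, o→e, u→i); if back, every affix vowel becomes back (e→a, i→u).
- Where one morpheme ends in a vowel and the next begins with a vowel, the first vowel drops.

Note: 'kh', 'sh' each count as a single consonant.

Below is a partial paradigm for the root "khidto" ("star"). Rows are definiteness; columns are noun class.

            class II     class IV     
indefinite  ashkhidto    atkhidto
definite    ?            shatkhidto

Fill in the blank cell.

Attach noun class class II esh- → eshkhidto.
Attach definiteness definite sh- → sheshkhidto.
Apply vowel harmony: sheshkhidto → shashkhidto.
Vowel deletion: no change.

shashkhidto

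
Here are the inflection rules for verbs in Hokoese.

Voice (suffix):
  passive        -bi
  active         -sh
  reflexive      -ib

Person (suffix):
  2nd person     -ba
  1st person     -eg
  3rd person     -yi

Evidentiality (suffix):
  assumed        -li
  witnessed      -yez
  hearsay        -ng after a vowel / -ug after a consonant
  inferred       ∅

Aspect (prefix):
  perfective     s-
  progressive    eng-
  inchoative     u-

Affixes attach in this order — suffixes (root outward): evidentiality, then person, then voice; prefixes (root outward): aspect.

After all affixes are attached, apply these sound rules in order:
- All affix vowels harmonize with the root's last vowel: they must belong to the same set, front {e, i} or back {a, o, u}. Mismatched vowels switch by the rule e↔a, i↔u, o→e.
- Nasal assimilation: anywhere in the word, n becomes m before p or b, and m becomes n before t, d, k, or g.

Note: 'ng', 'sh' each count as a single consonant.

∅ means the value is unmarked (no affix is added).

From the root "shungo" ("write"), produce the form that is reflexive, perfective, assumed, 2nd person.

Attach evidentiality assumed -li → shungoli.
Attach person 2nd person -ba → shungoliba.
Attach voice reflexive -ib → shungolibaib.
Attach aspect perfective s- → sshungolibaib.
Apply vowel harmony: sshungolibaib → sshungolubaub.
Nasal assimilation: no change.

sshungolubaub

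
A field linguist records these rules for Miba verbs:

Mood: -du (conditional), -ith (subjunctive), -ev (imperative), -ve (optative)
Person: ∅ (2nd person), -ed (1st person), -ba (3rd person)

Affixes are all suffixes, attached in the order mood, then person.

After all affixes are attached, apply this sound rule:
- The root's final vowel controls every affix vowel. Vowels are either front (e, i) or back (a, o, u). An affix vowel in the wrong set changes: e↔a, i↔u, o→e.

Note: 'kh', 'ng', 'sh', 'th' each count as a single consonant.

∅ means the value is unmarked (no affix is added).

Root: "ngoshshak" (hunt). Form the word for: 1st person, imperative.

ngoshshakavad

Attach mood imperative -ev → ngoshshakev.
Attach person 1st person -ed → ngoshshakeved.
Apply vowel harmony: ngoshshakeved → ngoshshakavad.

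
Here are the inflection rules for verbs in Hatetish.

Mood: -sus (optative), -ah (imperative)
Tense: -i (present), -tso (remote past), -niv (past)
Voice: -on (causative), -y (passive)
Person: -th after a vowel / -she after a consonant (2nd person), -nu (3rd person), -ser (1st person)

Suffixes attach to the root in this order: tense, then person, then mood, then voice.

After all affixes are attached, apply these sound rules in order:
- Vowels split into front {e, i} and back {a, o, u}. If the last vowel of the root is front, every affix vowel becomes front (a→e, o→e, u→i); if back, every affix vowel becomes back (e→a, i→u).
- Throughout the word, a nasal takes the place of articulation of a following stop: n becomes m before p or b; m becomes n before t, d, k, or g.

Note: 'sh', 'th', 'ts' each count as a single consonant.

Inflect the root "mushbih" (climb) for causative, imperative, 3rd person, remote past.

Attach tense remote past -tso → mushbihtso.
Attach person 3rd person -nu → mushbihtsonu.
Attach mood imperative -ah → mushbihtsonuah.
Attach voice causative -on → mushbihtsonuahon.
Apply vowel harmony: mushbihtsonuahon → mushbihtseniehen.
Nasal assimilation: no change.

mushbihtseniehen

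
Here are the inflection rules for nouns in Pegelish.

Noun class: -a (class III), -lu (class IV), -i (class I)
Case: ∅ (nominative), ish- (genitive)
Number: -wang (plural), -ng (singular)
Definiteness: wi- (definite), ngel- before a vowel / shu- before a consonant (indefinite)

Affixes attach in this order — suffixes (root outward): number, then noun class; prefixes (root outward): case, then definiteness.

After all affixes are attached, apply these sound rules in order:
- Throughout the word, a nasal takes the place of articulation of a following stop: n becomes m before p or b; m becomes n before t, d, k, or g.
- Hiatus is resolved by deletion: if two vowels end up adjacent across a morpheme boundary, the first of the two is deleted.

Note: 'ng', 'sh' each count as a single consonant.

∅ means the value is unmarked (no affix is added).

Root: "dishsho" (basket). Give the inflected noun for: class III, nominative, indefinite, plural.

case = nominative: zero marking, form stays dishsho.
Attach number plural -wang → dishshowang.
Attach definiteness indefinite shu- (before consonant 'd') → shudishshowang.
Attach noun class class III -a → shudishshowanga.
Nasal assimilation: no change.
Vowel deletion: no change.

shudishshowanga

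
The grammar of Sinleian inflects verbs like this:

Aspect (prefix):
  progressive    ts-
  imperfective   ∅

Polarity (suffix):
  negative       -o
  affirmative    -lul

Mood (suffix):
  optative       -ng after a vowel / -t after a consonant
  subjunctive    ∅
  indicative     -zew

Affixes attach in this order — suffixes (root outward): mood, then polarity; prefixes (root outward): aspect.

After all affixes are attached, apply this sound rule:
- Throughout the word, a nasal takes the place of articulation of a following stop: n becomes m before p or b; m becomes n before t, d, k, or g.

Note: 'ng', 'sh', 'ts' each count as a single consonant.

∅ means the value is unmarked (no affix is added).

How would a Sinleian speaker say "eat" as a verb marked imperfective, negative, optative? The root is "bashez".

bashezto

aspect = imperfective: zero marking, form stays bashez.
Attach mood optative -t (after consonant 'z') → bashezt.
Attach polarity negative -o → bashezto.
Nasal assimilation: no change.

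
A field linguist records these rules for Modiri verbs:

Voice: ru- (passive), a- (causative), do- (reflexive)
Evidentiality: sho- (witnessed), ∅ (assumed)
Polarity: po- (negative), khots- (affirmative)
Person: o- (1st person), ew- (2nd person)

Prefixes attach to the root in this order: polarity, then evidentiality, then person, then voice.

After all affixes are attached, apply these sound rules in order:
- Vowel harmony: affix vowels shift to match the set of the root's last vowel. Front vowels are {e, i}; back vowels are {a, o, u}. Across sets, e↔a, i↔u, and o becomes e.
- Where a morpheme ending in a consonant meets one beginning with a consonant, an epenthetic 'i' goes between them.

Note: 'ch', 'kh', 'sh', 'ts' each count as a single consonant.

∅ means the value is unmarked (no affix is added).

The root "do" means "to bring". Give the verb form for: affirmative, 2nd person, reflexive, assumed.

Attach polarity affirmative khots- → khotsdo.
evidentiality = assumed: zero marking, form stays khotsdo.
Attach person 2nd person ew- → ewkhotsdo.
Attach voice reflexive do- → doewkhotsdo.
Apply vowel harmony: doewkhotsdo → doawkhotsdo.
Apply epenthesis: doawkhotsdo → doawikhotsido.

doawikhotsido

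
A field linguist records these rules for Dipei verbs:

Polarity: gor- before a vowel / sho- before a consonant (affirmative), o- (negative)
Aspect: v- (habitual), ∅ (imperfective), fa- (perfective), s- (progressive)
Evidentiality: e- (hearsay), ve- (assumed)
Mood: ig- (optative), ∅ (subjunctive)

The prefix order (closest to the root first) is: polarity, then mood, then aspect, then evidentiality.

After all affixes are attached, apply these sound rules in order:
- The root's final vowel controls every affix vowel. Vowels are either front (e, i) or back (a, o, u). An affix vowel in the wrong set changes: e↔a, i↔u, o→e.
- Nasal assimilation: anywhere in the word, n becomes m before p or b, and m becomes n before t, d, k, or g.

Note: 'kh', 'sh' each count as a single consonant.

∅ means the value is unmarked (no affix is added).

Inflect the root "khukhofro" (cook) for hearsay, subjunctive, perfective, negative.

afaokhukhofro

Attach polarity negative o- → okhukhofro.
mood = subjunctive: zero marking, form stays okhukhofro.
Attach aspect perfective fa- → faokhukhofro.
Attach evidentiality hearsay e- → efaokhukhofro.
Apply vowel harmony: efaokhukhofro → afaokhukhofro.
Nasal assimilation: no change.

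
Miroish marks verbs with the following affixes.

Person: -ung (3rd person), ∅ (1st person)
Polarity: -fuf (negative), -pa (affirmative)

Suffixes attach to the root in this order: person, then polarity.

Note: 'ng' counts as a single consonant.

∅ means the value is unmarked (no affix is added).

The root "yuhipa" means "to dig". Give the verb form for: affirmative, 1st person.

person = 1st person: zero marking, form stays yuhipa.
Attach polarity affirmative -pa → yuhipapa.

yuhipapa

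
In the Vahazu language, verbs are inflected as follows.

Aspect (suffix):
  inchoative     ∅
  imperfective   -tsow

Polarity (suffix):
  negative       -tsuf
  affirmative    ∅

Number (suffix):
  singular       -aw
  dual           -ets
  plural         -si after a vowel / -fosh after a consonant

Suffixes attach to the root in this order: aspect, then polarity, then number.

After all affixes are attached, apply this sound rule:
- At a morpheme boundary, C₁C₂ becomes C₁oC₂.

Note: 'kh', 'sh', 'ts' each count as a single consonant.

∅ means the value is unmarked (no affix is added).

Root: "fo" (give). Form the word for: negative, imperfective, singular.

Attach aspect imperfective -tsow → fotsow.
Attach polarity negative -tsuf → fotsowtsuf.
Attach number singular -aw → fotsowtsufaw.
Apply epenthesis: fotsowtsufaw → fotsowotsufaw.

fotsowotsufaw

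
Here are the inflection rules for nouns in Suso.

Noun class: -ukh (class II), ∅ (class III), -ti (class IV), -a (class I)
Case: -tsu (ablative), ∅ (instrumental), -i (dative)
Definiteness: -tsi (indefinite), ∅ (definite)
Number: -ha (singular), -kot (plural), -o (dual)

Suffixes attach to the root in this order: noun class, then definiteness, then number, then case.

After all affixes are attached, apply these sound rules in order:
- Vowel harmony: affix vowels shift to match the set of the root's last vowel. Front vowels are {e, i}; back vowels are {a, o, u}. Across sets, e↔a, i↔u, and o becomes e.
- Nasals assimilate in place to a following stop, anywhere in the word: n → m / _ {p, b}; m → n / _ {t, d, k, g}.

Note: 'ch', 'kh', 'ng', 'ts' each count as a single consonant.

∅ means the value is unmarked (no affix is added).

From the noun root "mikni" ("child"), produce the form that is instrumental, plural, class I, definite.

miknieket

Attach noun class class I -a → miknia.
definiteness = definite: zero marking, form stays miknia.
Attach number plural -kot → mikniakot.
case = instrumental: zero marking, form stays mikniakot.
Apply vowel harmony: mikniakot → miknieket.
Nasal assimilation: no change.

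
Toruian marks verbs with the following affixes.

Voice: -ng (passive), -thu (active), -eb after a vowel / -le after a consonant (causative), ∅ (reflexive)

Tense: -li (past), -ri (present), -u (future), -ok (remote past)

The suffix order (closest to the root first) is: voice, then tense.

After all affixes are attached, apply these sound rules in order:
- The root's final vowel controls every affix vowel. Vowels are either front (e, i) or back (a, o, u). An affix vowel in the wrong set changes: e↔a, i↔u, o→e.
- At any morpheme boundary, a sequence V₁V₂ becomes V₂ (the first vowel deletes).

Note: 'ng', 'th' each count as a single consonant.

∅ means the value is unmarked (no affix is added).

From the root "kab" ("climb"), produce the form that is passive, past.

kabnglu

Attach voice passive -ng → kabng.
Attach tense past -li → kabngli.
Apply vowel harmony: kabngli → kabnglu.
Vowel deletion: no change.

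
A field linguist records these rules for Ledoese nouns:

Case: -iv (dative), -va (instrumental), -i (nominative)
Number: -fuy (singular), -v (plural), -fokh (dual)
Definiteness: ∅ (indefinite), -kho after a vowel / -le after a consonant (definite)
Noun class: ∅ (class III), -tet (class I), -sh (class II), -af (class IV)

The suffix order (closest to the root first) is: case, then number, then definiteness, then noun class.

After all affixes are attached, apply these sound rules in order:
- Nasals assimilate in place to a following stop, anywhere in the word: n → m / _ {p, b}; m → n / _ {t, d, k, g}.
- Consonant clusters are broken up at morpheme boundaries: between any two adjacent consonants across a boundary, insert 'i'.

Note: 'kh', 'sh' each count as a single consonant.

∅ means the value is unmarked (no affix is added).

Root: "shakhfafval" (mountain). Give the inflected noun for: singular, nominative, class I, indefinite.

Attach case nominative -i → shakhfafvali.
Attach number singular -fuy → shakhfafvalifuy.
definiteness = indefinite: zero marking, form stays shakhfafvalifuy.
Attach noun class class I -tet → shakhfafvalifuytet.
Nasal assimilation: no change.
Apply epenthesis: shakhfafvalifuytet → shakhfafvalifuyitet.

shakhfafvalifuyitet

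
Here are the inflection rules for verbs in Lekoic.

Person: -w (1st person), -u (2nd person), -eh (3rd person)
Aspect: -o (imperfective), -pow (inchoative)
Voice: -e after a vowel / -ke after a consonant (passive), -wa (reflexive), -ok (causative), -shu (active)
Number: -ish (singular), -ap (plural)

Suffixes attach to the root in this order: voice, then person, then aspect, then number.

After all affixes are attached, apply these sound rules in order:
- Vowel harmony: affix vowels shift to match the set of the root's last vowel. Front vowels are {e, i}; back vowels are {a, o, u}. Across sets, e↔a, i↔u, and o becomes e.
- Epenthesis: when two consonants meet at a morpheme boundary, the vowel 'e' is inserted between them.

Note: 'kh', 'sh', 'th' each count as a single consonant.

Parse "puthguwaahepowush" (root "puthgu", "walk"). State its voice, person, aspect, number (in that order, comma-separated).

Segment: puthgu-wa-eh-pow-ish.
voice: -wa → reflexive.
person: -eh → 3rd person.
aspect: -pow → inchoative.
number: -ish → singular.

reflexive, 3rd person, inchoative, singular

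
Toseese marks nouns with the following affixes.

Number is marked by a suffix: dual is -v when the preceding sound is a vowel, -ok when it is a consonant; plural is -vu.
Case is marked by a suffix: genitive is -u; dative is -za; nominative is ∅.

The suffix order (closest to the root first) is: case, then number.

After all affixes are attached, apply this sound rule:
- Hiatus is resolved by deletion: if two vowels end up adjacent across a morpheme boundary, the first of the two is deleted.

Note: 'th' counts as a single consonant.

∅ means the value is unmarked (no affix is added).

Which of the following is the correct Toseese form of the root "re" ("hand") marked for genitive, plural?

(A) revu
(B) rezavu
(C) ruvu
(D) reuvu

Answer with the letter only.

Attach case genitive -u → reu.
Attach number plural -vu → reuvu.
Apply vowel deletion: reuvu → ruvu.
So the correct form is ruvu, option (C).
(B) rezavu is wrong: it uses dative instead of genitive for case.
(D) reuvu is wrong: it fails to apply the sound rule(s).
(A) revu is wrong: it has the affixes in the wrong order.

C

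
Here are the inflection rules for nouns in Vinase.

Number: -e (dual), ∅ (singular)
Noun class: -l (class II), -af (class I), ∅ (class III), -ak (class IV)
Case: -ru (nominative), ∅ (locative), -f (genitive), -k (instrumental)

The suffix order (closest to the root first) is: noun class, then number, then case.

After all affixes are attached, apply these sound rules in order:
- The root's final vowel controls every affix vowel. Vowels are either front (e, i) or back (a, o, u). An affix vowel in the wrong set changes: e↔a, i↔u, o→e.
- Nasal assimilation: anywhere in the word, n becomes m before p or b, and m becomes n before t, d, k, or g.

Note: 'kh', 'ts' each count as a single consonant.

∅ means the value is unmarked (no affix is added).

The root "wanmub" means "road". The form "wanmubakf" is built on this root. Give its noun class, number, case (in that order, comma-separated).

class IV, singular, genitive

Segment: wanmub-ak-f.
noun class: -ak → class IV.
number: ∅ → singular.
case: -f → genitive.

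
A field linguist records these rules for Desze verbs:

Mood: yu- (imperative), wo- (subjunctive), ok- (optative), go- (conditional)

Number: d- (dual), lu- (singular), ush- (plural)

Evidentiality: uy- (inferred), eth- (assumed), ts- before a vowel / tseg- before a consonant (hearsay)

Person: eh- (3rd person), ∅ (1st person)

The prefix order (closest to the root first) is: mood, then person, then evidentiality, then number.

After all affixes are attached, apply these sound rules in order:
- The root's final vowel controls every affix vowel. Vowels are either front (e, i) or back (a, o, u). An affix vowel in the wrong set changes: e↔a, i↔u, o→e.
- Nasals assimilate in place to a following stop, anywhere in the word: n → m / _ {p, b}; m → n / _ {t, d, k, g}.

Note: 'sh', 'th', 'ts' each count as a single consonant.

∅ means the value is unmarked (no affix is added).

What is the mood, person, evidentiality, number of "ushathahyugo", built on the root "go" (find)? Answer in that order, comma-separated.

Segment: ush-eth-eh-yu-go.
mood: yu- → imperative.
person: eh- → 3rd person.
evidentiality: eth- → assumed.
number: ush- → plural.

imperative, 3rd person, assumed, plural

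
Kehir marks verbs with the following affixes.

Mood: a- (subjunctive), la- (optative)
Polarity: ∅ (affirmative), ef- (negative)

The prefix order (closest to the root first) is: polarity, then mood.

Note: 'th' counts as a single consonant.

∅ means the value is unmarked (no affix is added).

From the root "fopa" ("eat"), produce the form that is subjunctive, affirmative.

afopa

polarity = affirmative: zero marking, form stays fopa.
Attach mood subjunctive a- → afopa.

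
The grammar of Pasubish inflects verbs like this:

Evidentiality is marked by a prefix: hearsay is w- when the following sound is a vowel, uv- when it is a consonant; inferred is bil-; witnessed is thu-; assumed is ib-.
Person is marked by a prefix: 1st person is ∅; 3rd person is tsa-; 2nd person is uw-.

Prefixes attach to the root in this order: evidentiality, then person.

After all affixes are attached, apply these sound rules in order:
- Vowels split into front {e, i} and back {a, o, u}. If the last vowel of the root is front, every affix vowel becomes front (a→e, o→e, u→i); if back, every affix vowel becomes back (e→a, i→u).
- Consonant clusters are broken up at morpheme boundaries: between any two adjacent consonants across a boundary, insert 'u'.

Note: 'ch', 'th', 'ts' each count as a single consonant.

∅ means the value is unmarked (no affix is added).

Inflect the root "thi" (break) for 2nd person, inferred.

iwubiluthi

Attach evidentiality inferred bil- → bilthi.
Attach person 2nd person uw- → uwbilthi.
Apply vowel harmony: uwbilthi → iwbilthi.
Apply epenthesis: iwbilthi → iwubiluthi.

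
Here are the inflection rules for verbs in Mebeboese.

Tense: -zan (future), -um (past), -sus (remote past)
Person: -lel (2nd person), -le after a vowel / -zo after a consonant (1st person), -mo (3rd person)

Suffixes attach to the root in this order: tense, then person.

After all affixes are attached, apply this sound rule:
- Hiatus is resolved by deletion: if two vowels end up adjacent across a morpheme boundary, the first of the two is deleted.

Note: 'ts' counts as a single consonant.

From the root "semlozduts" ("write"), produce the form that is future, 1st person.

Attach tense future -zan → semlozdutszan.
Attach person 1st person -zo (after consonant 'n') → semlozdutszanzo.
Vowel deletion: no change.

semlozdutszanzo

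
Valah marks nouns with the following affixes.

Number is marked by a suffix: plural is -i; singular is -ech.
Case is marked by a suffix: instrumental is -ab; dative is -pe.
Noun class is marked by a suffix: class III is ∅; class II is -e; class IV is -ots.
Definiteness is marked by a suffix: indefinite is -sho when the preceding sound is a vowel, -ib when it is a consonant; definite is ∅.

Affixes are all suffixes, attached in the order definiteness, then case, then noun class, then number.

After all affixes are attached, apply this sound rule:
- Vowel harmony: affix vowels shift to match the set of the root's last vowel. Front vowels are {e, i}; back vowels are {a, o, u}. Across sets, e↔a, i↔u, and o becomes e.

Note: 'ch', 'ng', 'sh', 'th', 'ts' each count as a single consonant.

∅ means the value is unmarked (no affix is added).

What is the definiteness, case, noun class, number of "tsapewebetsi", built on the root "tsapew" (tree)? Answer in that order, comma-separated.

definite, instrumental, class IV, plural

Segment: tsapew-ab-ots-i.
definiteness: ∅ → definite.
case: -ab → instrumental.
noun class: -ots → class IV.
number: -i → plural.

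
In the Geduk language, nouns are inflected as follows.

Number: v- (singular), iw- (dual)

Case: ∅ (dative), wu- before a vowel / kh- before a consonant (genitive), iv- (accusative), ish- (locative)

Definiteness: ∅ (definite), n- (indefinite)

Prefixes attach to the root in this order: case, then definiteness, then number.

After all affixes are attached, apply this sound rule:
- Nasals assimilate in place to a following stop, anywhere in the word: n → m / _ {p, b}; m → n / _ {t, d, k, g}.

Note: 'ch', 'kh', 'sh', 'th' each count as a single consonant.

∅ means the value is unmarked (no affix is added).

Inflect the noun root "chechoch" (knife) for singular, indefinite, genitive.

vnkhchechoch

Attach case genitive kh- (before consonant 'ch') → khchechoch.
Attach definiteness indefinite n- → nkhchechoch.
Attach number singular v- → vnkhchechoch.
Nasal assimilation: no change.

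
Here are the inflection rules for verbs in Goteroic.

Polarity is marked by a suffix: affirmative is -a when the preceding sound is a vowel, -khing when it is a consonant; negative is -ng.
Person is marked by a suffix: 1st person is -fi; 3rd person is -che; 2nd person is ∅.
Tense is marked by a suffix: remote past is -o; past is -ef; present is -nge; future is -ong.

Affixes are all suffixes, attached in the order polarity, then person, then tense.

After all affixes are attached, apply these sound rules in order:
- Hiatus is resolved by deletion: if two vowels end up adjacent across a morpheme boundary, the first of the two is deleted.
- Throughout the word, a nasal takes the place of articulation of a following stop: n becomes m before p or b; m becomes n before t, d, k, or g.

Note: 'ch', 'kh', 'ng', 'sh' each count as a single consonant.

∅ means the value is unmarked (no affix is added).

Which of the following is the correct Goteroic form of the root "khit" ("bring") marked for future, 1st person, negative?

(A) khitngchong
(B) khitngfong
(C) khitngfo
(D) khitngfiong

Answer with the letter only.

B

Attach polarity negative -ng → khitng.
Attach person 1st person -fi → khitngfi.
Attach tense future -ong → khitngfiong.
Apply vowel deletion: khitngfiong → khitngfong.
Nasal assimilation: no change.
So the correct form is khitngfong, option (B).
(C) khitngfo is wrong: it uses remote past instead of future for tense.
(A) khitngchong is wrong: it uses 3rd person instead of 1st person for person.
(D) khitngfiong is wrong: it fails to apply the sound rule(s).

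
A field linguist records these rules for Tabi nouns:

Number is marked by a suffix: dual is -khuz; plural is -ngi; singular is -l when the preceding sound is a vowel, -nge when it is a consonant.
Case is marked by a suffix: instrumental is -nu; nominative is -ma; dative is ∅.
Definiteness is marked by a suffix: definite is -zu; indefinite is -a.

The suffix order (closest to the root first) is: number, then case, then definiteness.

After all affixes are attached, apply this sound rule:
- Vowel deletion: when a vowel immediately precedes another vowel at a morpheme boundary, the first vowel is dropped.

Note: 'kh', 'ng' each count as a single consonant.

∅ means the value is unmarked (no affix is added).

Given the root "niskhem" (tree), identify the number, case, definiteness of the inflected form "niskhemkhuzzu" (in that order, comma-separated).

dual, dative, definite

Segment: niskhem-khuz-zu.
number: -khuz → dual.
case: ∅ → dative.
definiteness: -zu → definite.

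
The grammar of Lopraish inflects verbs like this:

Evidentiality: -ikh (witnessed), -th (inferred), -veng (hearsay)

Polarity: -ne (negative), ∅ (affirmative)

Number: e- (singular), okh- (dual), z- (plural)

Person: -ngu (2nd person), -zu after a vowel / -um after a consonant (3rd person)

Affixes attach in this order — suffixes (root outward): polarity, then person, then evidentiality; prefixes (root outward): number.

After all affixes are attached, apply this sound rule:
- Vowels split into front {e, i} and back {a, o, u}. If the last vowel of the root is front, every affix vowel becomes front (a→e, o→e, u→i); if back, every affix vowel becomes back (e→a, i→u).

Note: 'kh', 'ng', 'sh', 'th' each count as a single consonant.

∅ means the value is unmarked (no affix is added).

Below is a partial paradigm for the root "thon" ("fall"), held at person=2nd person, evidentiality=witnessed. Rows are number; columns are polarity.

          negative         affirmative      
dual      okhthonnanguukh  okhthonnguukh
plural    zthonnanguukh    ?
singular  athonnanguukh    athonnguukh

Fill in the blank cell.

polarity = affirmative: zero marking, form stays thon.
Attach person 2nd person -ngu → thonngu.
Attach number plural z- → zthonngu.
Attach evidentiality witnessed -ikh → zthonnguikh.
Apply vowel harmony: zthonnguikh → zthonnguukh.

zthonnguukh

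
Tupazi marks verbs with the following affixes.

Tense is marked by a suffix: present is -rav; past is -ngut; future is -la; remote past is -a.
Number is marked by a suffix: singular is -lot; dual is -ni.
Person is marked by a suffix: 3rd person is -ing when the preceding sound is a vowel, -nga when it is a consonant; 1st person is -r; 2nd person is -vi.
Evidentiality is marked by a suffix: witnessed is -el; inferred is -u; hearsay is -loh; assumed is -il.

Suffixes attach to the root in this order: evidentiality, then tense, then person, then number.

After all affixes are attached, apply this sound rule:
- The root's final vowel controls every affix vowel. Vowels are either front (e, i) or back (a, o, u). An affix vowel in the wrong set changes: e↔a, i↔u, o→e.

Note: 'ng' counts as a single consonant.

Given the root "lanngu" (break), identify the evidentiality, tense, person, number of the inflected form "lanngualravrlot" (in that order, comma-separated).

Segment: lanngu-el-rav-r-lot.
evidentiality: -el → witnessed.
tense: -rav → present.
person: -r → 1st person.
number: -lot → singular.

witnessed, present, 1st person, singular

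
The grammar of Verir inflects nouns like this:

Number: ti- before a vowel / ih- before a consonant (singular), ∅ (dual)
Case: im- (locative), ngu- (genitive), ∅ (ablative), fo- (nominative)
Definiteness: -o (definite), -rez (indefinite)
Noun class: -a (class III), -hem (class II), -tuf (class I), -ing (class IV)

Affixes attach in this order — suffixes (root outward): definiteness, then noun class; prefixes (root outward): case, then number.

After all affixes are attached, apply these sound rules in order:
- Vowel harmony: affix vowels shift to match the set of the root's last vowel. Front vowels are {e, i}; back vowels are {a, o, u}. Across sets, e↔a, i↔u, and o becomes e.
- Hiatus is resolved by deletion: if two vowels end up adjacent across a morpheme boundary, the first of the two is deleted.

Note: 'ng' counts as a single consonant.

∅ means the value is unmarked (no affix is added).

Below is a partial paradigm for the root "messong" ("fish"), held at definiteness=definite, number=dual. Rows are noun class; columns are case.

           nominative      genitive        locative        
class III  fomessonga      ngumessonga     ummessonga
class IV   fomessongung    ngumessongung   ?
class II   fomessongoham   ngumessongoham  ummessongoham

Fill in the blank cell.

Attach case locative im- → immessong.
Attach definiteness definite -o → immessongo.
number = dual: zero marking, form stays immessongo.
Attach noun class class IV -ing → immessongoing.
Apply vowel harmony: immessongoing → ummessongoung.
Apply vowel deletion: ummessongoung → ummessongung.

ummessongung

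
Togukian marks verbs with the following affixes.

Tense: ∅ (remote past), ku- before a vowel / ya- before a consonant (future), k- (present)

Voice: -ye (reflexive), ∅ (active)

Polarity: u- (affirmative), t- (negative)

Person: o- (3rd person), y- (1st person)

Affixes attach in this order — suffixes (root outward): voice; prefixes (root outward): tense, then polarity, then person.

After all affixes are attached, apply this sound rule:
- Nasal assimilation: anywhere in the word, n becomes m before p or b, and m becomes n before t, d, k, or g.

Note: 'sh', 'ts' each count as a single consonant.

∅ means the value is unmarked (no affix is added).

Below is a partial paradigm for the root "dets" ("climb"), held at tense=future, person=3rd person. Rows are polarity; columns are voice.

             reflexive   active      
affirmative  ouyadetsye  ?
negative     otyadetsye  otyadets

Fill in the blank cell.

ouyadets

Attach tense future ya- (before consonant 'd') → yadets.
Attach polarity affirmative u- → uyadets.
Attach person 3rd person o- → ouyadets.
voice = active: zero marking, form stays ouyadets.
Nasal assimilation: no change.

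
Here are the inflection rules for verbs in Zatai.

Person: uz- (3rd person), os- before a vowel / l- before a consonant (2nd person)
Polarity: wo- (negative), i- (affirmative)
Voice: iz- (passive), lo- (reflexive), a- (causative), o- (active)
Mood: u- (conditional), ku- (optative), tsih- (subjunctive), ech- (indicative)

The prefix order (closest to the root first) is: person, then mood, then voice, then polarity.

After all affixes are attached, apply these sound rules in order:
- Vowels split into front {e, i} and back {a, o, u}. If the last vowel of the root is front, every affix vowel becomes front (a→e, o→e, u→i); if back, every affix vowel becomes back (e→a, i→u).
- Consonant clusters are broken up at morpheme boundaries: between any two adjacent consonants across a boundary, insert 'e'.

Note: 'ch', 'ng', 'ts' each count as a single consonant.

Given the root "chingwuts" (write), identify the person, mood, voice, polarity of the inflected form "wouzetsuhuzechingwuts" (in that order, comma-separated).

Segment: wo-iz-tsih-uz-chingwuts.
person: uz- → 3rd person.
mood: tsih- → subjunctive.
voice: iz- → passive.
polarity: wo- → negative.

3rd person, subjunctive, passive, negative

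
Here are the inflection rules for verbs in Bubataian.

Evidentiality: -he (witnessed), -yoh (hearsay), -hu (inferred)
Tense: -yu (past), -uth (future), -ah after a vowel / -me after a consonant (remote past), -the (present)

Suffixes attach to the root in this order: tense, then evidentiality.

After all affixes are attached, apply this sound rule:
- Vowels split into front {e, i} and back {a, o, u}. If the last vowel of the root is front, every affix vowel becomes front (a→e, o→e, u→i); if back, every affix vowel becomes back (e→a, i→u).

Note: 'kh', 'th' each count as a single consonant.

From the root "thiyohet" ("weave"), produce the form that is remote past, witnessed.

Attach tense remote past -me (after consonant 't') → thiyohetme.
Attach evidentiality witnessed -he → thiyohetmehe.
Vowel harmony: no change.

thiyohetmehe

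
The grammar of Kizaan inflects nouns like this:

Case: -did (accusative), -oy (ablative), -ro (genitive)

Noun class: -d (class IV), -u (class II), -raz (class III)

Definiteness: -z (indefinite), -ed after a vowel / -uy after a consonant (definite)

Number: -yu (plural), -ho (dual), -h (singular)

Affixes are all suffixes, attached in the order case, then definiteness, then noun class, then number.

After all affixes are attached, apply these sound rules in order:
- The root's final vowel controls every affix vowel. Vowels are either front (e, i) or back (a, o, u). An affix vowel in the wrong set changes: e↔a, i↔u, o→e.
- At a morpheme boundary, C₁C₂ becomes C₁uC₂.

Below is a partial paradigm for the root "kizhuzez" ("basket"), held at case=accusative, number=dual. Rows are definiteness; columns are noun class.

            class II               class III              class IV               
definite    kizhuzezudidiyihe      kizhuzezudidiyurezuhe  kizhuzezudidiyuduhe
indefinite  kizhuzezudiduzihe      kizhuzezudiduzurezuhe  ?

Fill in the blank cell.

kizhuzezudiduzuduhe

Attach case accusative -did → kizhuzezdid.
Attach definiteness indefinite -z → kizhuzezdidz.
Attach noun class class IV -d → kizhuzezdidzd.
Attach number dual -ho → kizhuzezdidzdho.
Apply vowel harmony: kizhuzezdidzdho → kizhuzezdidzdhe.
Apply epenthesis: kizhuzezdidzdhe → kizhuzezudiduzuduhe.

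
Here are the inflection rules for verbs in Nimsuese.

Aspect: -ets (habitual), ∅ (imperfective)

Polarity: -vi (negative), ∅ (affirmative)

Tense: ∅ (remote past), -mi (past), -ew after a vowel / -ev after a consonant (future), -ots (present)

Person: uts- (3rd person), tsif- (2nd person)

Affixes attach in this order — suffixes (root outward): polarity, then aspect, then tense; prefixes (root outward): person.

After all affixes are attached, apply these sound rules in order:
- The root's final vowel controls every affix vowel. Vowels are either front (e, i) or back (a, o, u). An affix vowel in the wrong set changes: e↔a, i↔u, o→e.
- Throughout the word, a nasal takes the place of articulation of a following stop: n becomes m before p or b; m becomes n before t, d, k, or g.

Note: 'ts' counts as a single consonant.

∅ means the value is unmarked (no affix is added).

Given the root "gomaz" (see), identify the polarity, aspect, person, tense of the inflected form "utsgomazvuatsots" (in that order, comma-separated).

Segment: uts-gomaz-vi-ets-ots.
polarity: -vi → negative.
aspect: -ets → habitual.
person: uts- → 3rd person.
tense: -ots → present.

negative, habitual, 3rd person, present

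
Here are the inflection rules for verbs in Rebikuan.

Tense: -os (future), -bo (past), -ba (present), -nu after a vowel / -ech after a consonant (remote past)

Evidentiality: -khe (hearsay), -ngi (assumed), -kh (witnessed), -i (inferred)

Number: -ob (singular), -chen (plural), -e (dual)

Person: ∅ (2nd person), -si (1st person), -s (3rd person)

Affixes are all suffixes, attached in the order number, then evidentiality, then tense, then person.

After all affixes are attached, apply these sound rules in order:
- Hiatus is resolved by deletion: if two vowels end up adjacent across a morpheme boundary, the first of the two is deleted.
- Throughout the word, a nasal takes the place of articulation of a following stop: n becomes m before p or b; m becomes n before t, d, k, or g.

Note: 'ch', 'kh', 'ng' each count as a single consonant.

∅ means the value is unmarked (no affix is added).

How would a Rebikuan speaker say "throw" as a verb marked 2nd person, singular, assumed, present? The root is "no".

nobngiba

Attach number singular -ob → noob.
Attach evidentiality assumed -ngi → noobngi.
Attach tense present -ba → noobngiba.
person = 2nd person: zero marking, form stays noobngiba.
Apply vowel deletion: noobngiba → nobngiba.
Nasal assimilation: no change.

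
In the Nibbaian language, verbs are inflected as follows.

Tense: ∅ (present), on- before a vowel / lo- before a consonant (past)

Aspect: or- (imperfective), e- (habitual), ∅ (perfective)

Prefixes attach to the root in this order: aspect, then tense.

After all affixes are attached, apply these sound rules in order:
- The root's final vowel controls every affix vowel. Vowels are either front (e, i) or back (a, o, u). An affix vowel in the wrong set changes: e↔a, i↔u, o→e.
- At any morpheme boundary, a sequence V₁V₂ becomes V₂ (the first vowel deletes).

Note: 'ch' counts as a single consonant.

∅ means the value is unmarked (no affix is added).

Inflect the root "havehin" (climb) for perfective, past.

aspect = perfective: zero marking, form stays havehin.
Attach tense past lo- (before consonant 'h') → lohavehin.
Apply vowel harmony: lohavehin → lehavehin.
Vowel deletion: no change.

lehavehin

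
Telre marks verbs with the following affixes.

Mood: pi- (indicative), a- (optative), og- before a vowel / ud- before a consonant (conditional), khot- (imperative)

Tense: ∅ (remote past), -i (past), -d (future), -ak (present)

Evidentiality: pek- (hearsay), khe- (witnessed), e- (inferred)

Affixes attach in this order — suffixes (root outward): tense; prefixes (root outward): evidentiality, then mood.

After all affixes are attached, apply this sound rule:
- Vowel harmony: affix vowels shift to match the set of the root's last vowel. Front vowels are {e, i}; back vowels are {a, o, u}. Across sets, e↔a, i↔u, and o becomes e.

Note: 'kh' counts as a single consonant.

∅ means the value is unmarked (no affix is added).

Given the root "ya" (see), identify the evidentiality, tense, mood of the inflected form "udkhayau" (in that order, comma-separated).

witnessed, past, conditional

Segment: ud-khe-ya-i.
evidentiality: khe- → witnessed.
tense: -i → past.
mood: og/ud- → conditional.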